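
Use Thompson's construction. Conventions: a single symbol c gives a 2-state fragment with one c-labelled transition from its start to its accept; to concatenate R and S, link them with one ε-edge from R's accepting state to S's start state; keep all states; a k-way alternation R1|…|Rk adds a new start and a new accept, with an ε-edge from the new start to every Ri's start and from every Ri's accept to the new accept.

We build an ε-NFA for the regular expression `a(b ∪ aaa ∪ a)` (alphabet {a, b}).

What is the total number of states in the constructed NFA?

Building bottom-up:
Each of the 6 symbol leaves contributes a 2-state fragment.
  aaa : 6 states
  b ∪ aaa ∪ a : 12 states
  a(b ∪ aaa ∪ a) : 14 states

14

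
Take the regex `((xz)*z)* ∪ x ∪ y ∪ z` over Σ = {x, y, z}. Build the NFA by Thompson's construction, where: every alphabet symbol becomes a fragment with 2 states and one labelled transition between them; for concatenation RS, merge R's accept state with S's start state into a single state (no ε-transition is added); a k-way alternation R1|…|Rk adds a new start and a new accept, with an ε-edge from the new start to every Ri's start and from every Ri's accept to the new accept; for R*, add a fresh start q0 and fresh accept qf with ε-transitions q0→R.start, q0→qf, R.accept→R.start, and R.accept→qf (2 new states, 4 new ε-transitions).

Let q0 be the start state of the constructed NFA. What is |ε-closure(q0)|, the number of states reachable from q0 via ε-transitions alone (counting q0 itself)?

Work bottom-up. For each fragment F, track |ε-closure(F.start)| and whether F's accept lies in that closure (i.e. whether F accepts ε). A single-symbol fragment has closure size 1 and does not accept ε.
  xz → same as the first factor's closure: |ε-closure| = 1
  (xz)* → new start has ε-edges to the inner start and to the new accept, so |ε-closure| = 2 + 1 = 3
  (xz)*z → |ε-closure| = 3 + (1−1) = 3 (closure spills across the concat boundary because the left factor accepts ε)
  ((xz)*z)* → |ε-closure| = 1 (new start) + 3 (body) + 1 (new accept) = 5
  ((xz)*z)* ∪ x ∪ y ∪ z → new start ε-reaches every alternative's start; at least one alternative accepts ε, so the union's new accept is reached too: |ε-closure| = 1 + 5 + 1 + 1 + 1 + 1 = 10

10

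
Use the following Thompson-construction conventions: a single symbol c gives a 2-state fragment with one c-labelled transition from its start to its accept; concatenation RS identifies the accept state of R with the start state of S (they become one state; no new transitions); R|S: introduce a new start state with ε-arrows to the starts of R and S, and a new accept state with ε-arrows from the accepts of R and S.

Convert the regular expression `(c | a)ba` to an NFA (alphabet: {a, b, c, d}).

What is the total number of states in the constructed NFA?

8

Building bottom-up:
Each of the 4 symbol leaves contributes a 2-state fragment.
  c | a : 6 states
  (c | a)ba : 8 states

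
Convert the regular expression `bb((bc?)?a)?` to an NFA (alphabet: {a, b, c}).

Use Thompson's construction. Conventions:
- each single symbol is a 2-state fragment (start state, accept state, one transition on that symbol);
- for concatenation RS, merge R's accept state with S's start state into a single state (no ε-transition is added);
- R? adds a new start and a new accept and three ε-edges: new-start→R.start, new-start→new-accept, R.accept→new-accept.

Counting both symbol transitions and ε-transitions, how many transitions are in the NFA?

14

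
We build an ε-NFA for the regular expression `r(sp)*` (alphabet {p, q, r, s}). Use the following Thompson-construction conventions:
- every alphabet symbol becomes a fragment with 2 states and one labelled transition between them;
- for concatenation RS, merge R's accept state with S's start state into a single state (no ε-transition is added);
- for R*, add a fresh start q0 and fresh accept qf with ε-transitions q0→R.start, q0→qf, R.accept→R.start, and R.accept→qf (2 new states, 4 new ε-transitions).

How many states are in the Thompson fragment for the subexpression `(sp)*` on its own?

Fragment for `(sp)*`:
Each of the 2 symbol leaves contributes a 2-state fragment.
  sp → 3 states
  (sp)* → 5 states

5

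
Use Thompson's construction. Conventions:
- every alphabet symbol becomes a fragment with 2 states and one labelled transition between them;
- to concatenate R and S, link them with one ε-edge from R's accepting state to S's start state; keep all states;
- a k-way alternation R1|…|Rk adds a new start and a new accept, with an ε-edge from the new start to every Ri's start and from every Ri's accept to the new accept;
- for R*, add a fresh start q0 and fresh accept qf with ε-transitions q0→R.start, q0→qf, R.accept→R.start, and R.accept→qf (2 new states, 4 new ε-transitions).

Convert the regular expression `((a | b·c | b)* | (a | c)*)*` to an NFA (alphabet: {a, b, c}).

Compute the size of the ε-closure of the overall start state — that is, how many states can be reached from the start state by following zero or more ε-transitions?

15

Work bottom-up. For each fragment F, track |ε-closure(F.start)| and whether F's accept lies in that closure (i.e. whether F accepts ε). A single-symbol fragment has closure size 1 and does not accept ε.
  b·c — C equals the left operand's closure size = 1 (its accept is not ε-reachable, so the closure stops there)
  a | b·c | b — C = 1 + 1 + 1 + 1 = 4 (the new accept is not ε-reachable since no branch accepts ε)
  (a | b·c | b)* — new start has ε-edges to the inner start and to the new accept, so C = 2 + 4 = 6
  a | c — new start ε-reaches every alternative's start; none of them accept ε, so the new accept is not reached: C = 1 + 1 + 1 = 3
  (a | c)* — new start has ε-edges to the inner start and to the new accept, so C = 2 + 3 = 5
  (a | b·c | b)* | (a | c)* — new start ε-reaches every alternative's start; at least one alternative accepts ε, so the union's new accept is reached too: C = 1 + 6 + 5 + 1 = 13
  ((a | b·c | b)* | (a | c)*)* — C = 1 (new start) + 13 (body) + 1 (new accept) = 15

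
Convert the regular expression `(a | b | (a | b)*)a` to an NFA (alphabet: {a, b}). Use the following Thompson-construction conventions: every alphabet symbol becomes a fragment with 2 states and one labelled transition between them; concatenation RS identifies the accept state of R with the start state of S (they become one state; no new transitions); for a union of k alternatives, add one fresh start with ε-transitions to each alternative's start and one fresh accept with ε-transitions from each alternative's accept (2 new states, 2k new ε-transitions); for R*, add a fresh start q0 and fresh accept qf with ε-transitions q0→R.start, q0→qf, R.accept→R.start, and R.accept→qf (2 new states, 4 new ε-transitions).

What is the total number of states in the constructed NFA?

Building bottom-up:
Each of the 5 symbol leaves contributes a 2-state fragment.
  a | b = 6 states
  (a | b)* = 8 states
  a | b | (a | b)* = 14 states
  (a | b | (a | b)*)a = 15 states

15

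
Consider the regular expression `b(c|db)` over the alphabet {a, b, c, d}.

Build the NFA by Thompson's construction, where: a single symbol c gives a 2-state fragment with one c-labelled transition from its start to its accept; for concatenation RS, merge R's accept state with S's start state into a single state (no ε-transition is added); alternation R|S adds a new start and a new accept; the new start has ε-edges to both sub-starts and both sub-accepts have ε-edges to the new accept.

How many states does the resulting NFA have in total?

Building bottom-up:
Each of the 4 symbol leaves contributes a 2-state fragment.
  db = 3 states
  c|db = 7 states
  b(c|db) = 8 states

8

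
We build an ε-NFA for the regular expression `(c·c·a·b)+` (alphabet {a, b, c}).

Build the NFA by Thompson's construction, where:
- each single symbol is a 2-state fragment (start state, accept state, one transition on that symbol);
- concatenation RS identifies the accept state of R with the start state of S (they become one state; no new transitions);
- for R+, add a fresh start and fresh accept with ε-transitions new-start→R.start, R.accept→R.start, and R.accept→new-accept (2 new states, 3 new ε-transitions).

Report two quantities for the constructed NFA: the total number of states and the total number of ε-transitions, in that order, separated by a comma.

Recursing over subexpressions:
Each of the 4 symbol leaves contributes 2 states and 0 ε-transitions.
  c·c·a·b — 5 states, 0 ε-transitions
  (c·c·a·b)+ — 7 states, 3 ε-transitions

7, 3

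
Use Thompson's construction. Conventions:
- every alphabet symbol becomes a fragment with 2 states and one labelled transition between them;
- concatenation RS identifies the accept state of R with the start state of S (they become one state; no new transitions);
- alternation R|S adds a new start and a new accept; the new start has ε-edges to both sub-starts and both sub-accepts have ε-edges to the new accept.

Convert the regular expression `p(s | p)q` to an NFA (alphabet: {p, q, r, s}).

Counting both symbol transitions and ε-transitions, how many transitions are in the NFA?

8

Bottom-up over the parse tree:
Each of the 4 symbol leaves contributes 1 transition (1 symbol, 0 ε).
  s | p = 6 transitions (2 symbol, 4 ε)
  p(s | p)q = 8 transitions (4 symbol, 4 ε)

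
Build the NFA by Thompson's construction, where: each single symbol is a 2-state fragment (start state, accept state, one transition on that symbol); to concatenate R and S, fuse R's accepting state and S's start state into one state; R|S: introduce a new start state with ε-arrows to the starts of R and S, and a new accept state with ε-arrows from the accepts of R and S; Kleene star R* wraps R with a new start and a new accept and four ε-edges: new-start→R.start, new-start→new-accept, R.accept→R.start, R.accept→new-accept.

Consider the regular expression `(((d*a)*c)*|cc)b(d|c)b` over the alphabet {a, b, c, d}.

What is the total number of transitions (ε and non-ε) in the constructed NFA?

Bottom-up over the parse tree:
Each of the 9 symbol leaves contributes 1 transition (1 symbol, 0 ε).
  d* = 5 transitions (1 symbol, 4 ε)
  d*a = 6 transitions (2 symbol, 4 ε)
  (d*a)* = 10 transitions (2 symbol, 8 ε)
  (d*a)*c = 11 transitions (3 symbol, 8 ε)
  ((d*a)*c)* = 15 transitions (3 symbol, 12 ε)
  cc = 2 transitions (2 symbol, 0 ε)
  ((d*a)*c)*|cc = 21 transitions (5 symbol, 16 ε)
  d|c = 6 transitions (2 symbol, 4 ε)
  (((d*a)*c)*|cc)b(d|c)b = 29 transitions (9 symbol, 20 ε)

29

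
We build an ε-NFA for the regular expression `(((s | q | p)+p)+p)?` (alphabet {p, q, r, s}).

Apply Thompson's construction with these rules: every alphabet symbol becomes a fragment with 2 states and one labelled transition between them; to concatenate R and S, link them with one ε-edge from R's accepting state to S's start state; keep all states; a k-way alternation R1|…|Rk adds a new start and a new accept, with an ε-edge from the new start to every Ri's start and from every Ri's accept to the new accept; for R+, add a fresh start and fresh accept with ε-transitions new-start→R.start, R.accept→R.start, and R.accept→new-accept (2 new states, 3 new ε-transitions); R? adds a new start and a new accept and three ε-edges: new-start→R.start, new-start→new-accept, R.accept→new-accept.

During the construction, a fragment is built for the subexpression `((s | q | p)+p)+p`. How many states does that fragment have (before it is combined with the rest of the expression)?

Fragment for `((s | q | p)+p)+p`:
Each of the 5 symbol leaves contributes a 2-state fragment.
  s | q | p = 8 states
  (s | q | p)+ = 10 states
  (s | q | p)+p = 12 states
  ((s | q | p)+p)+ = 14 states
  ((s | q | p)+p)+p = 16 states

16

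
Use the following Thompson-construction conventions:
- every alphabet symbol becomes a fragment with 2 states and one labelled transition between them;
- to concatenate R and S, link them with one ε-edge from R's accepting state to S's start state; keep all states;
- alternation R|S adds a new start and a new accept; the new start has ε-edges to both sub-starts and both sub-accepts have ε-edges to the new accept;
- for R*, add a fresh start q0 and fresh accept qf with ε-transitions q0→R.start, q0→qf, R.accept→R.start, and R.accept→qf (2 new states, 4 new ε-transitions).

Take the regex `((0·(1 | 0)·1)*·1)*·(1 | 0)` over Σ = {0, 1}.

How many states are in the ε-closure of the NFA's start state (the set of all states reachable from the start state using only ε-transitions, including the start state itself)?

9

Let C(F) = |ε-closure(F.start)| within fragment F, and note whether F accepts ε. Symbol fragments have C = 1 and do not accept ε. Then:
  1 | 0 : C = 1 + 1 + 1 = 3 (the new accept is not ε-reachable since no branch accepts ε)
  0·(1 | 0)·1 : C equals the left operand's closure size = 1 (its accept is not ε-reachable, so the closure stops there)
  (0·(1 | 0)·1)* : C = 1 (new start) + 1 (body) + 1 (new accept) = 3
  (0·(1 | 0)·1)*·1 : the left operand accepts ε, so the closure extends into the next operand (via the concat ε-link); C = 3 + 1 = 4
  ((0·(1 | 0)·1)*·1)* : new start has ε-edges to the inner start and to the new accept, so C = 2 + 4 = 6
  1 | 0 : C = 1 + 1 + 1 = 3 (the new accept is not ε-reachable since no branch accepts ε)
  ((0·(1 | 0)·1)*·1)*·(1 | 0) : C = 6 + 3 = 9 (closure spills across the concat boundary because the left factor accepts ε)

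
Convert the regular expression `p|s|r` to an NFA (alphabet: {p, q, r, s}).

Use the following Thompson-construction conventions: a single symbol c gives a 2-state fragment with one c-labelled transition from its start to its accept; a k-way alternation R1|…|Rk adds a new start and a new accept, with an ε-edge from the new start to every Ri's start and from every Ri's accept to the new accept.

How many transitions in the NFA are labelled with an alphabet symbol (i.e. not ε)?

3

Per subexpression:
Each of the 3 symbol leaves contributes exactly 1 symbol transition.
  p|s|r = 3 symbol transitions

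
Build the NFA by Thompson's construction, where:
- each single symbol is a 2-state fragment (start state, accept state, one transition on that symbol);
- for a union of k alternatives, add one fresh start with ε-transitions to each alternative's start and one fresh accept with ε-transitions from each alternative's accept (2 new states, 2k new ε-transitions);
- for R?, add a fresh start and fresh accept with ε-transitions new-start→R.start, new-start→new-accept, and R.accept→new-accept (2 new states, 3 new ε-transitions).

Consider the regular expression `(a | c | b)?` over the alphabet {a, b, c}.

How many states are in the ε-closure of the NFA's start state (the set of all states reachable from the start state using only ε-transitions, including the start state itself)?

Compute the ε-closure size of each fragment's start state recursively; a symbol fragment's start has no outgoing ε-edge, so its closure is just itself (size 1).
  a | c | b → |closure| = 1 + 1 + 1 + 1 = 4 (the new accept is not ε-reachable since no branch accepts ε)
  (a | c | b)? → new start has ε-edges to the inner start and to the new accept, so |closure| = 2 + 4 = 6

6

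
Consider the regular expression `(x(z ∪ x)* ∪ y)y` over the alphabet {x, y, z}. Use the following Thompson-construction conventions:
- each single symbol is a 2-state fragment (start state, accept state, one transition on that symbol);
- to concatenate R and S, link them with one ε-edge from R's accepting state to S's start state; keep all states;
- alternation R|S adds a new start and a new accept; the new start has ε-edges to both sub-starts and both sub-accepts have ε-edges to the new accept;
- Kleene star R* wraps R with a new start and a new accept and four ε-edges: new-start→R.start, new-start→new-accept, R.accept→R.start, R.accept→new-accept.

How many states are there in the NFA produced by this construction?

Recursing over subexpressions:
Each of the 5 symbol leaves contributes a 2-state fragment.
  z ∪ x : 6 states
  (z ∪ x)* : 8 states
  x(z ∪ x)* : 10 states
  x(z ∪ x)* ∪ y : 14 states
  (x(z ∪ x)* ∪ y)y : 16 states

16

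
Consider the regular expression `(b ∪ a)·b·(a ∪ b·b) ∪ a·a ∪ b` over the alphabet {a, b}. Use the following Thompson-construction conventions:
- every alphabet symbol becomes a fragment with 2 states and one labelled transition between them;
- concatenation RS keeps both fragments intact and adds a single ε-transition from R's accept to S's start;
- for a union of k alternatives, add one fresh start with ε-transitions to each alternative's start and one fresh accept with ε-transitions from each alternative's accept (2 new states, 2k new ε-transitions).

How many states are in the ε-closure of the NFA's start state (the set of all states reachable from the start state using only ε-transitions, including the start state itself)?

Compute the ε-closure size of each fragment's start state recursively; a symbol fragment's start has no outgoing ε-edge, so its closure is just itself (size 1).
  b ∪ a : new start ε-reaches every alternative's start; none of them accept ε, so the new accept is not reached: |closure| = 1 + 1 + 1 = 3
  b·b : same as the first factor's closure: |closure| = 1
  a ∪ b·b : |closure| = 1 + 1 + 1 = 3 (the new accept is not ε-reachable since no branch accepts ε)
  (b ∪ a)·b·(a ∪ b·b) : |closure| equals the left operand's closure size = 3 (its accept is not ε-reachable, so the closure stops there)
  a·a : same as the first factor's closure: |closure| = 1
  (b ∪ a)·b·(a ∪ b·b) ∪ a·a ∪ b : new start ε-reaches every alternative's start; none of them accept ε, so the new accept is not reached: |closure| = 1 + 3 + 1 + 1 = 6

6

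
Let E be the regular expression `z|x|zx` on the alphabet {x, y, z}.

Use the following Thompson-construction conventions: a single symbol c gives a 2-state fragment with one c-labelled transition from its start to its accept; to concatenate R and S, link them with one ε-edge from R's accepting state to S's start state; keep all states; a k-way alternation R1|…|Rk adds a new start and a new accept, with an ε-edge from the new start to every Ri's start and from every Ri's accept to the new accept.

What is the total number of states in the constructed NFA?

Per subexpression:
Each of the 4 symbol leaves contributes a 2-state fragment.
  zx = 4 states
  z|x|zx = 10 states

10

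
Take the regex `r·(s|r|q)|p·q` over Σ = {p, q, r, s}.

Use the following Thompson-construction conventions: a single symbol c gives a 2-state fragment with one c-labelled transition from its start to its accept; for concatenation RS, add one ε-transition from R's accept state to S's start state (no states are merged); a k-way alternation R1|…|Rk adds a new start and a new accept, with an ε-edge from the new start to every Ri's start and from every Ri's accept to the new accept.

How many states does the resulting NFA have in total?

By structural recursion:
Each of the 6 symbol leaves contributes a 2-state fragment.
  s|r|q : 8 states
  r·(s|r|q) : 10 states
  p·q : 4 states
  r·(s|r|q)|p·q : 16 states

16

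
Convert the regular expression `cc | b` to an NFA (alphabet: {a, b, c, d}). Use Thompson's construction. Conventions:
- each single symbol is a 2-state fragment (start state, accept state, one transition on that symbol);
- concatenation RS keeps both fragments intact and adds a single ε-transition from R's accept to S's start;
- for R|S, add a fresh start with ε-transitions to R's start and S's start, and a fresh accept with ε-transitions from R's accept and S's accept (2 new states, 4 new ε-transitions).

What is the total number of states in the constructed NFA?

By structural recursion:
Each of the 3 symbol leaves contributes a 2-state fragment.
  cc → 4 states
  cc | b → 8 states

8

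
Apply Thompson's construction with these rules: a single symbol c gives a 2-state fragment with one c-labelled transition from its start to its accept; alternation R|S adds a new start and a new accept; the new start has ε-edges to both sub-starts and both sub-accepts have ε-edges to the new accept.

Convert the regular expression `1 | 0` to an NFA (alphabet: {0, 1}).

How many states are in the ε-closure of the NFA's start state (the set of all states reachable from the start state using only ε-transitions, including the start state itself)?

3

Work bottom-up. For each fragment F, track |ε-closure(F.start)| and whether F's accept lies in that closure (i.e. whether F accepts ε). A single-symbol fragment has closure size 1 and does not accept ε.
  1 | 0 : new start ε-reaches every alternative's start; none of them accept ε, so the new accept is not reached: |ε-closure| = 1 + 1 + 1 = 3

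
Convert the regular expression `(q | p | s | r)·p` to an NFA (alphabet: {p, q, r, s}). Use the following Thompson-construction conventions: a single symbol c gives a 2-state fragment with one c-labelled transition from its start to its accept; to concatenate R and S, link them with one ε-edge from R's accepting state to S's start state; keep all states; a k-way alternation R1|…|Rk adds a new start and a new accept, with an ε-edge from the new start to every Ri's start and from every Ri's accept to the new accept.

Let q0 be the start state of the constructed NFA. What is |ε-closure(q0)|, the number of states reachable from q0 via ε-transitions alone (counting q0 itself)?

Compute the ε-closure size of each fragment's start state recursively; a symbol fragment's start has no outgoing ε-edge, so its closure is just itself (size 1).
  q | p | s | r : |ε-closure| = 1 + 1 + 1 + 1 + 1 = 5 (the new accept is not ε-reachable since no branch accepts ε)
  (q | p | s | r)·p : |ε-closure| equals the left operand's closure size = 5 (its accept is not ε-reachable, so the closure stops there)

5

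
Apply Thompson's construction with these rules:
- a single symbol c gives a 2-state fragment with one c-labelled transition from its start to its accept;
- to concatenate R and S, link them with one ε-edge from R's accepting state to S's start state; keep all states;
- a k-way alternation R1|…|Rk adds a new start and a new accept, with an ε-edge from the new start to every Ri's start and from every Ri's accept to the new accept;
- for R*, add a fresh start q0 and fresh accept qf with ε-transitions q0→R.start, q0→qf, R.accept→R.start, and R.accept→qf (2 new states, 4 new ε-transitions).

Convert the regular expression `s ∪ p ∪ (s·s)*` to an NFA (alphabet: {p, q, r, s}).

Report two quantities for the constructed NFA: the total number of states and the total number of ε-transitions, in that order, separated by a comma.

12, 11

By structural recursion:
Each of the 4 symbol leaves contributes 2 states and 0 ε-transitions.
  s·s — 4 states, 1 ε-transition
  (s·s)* — 6 states, 5 ε-transitions
  s ∪ p ∪ (s·s)* — 12 states, 11 ε-transitions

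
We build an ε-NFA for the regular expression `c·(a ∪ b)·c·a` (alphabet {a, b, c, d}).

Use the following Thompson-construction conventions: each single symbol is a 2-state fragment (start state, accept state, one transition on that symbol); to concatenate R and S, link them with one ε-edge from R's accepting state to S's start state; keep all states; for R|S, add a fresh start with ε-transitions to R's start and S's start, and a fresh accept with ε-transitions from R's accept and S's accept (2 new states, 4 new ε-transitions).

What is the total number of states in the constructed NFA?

12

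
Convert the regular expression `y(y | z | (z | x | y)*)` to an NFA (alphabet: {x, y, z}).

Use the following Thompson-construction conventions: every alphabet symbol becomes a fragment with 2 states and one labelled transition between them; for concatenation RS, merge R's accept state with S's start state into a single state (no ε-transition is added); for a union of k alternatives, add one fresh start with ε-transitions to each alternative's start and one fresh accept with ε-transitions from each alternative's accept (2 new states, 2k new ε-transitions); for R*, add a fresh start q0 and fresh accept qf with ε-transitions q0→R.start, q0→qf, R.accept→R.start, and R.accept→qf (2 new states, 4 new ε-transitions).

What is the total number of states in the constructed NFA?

17

Building bottom-up:
Each of the 6 symbol leaves contributes a 2-state fragment.
  z | x | y — 8 states
  (z | x | y)* — 10 states
  y | z | (z | x | y)* — 16 states
  y(y | z | (z | x | y)*) — 17 states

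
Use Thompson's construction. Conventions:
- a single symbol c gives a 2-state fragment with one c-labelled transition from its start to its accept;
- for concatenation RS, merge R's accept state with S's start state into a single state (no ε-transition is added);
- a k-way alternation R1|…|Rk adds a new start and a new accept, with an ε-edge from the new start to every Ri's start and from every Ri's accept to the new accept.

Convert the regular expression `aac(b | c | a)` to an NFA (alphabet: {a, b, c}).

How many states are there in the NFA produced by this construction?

11

Recursing over subexpressions:
Each of the 6 symbol leaves contributes a 2-state fragment.
  b | c | a → 8 states
  aac(b | c | a) → 11 states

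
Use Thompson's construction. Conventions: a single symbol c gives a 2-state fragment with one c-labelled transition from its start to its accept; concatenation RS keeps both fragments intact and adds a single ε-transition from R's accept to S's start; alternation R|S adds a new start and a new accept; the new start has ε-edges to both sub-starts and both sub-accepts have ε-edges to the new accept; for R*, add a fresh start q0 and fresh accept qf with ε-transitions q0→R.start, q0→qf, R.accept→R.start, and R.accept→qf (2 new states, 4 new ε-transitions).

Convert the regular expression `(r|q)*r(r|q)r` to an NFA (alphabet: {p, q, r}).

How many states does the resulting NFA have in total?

Recursing over subexpressions:
Each of the 6 symbol leaves contributes a 2-state fragment.
  r|q — 6 states
  (r|q)* — 8 states
  r|q — 6 states
  (r|q)*r(r|q)r — 18 states

18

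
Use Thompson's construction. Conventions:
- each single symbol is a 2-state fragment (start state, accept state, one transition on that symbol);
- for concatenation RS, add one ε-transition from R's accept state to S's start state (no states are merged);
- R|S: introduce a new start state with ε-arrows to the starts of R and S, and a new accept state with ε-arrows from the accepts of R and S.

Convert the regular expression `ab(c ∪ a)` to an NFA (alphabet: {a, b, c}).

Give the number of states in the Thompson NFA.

10

Bottom-up over the parse tree:
Each of the 4 symbol leaves contributes a 2-state fragment.
  c ∪ a — 6 states
  ab(c ∪ a) — 10 states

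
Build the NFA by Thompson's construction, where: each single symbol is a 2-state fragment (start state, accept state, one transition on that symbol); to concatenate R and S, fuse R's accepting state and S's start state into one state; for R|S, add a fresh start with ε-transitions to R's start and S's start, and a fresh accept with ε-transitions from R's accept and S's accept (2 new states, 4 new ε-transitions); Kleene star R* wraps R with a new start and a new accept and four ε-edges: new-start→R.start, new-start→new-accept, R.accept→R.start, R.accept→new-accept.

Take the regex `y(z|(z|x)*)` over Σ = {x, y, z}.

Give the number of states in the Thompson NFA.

13

Bottom-up over the parse tree:
Each of the 4 symbol leaves contributes a 2-state fragment.
  z|x : 6 states
  (z|x)* : 8 states
  z|(z|x)* : 12 states
  y(z|(z|x)*) : 13 states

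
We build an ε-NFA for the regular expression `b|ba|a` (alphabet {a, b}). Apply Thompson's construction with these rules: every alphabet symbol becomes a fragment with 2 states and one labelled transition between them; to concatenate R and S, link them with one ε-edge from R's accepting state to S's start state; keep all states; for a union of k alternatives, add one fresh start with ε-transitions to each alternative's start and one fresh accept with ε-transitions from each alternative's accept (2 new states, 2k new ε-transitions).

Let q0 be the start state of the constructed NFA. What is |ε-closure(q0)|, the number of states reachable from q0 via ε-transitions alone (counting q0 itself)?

4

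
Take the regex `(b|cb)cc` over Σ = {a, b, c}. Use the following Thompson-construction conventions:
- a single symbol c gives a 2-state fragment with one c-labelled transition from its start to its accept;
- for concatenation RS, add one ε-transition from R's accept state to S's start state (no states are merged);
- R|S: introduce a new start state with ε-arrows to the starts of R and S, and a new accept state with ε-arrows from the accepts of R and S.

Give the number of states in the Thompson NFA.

By structural recursion:
Each of the 5 symbol leaves contributes a 2-state fragment.
  cb = 4 states
  b|cb = 8 states
  (b|cb)cc = 12 states

12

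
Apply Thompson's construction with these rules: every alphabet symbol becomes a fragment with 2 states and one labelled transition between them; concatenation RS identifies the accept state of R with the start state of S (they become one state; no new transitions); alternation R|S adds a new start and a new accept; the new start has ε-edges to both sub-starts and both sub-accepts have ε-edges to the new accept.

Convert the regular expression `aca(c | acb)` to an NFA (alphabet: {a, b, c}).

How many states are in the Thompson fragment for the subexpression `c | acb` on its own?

Fragment for `c | acb`:
Each of the 4 symbol leaves contributes a 2-state fragment.
  acb = 4 states
  c | acb = 8 states

8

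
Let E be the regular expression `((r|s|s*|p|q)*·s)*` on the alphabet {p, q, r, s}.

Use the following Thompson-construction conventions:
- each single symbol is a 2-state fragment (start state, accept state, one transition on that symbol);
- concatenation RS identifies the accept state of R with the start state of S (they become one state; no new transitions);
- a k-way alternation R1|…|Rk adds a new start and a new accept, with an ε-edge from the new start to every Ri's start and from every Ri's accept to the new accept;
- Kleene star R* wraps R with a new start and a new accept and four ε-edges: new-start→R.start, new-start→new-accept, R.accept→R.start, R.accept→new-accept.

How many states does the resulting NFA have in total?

19

Building bottom-up:
Each of the 6 symbol leaves contributes a 2-state fragment.
  s* : 4 states
  r|s|s*|p|q : 14 states
  (r|s|s*|p|q)* : 16 states
  (r|s|s*|p|q)*·s : 17 states
  ((r|s|s*|p|q)*·s)* : 19 states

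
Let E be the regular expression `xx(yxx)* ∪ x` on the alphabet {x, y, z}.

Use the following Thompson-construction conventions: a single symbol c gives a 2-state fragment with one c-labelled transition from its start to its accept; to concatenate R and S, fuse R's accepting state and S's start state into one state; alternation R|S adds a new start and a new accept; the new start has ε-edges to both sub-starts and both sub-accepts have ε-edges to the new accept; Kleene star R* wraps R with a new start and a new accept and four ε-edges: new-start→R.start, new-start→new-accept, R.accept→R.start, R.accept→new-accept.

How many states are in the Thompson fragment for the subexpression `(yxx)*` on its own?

6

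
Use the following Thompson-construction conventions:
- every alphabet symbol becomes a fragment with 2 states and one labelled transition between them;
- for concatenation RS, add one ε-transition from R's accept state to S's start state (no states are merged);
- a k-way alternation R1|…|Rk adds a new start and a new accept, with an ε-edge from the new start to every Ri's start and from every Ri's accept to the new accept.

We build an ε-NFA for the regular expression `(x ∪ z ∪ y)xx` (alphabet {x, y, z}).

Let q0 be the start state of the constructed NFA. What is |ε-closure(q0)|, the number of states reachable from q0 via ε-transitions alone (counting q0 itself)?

Let C(F) = |ε-closure(F.start)| within fragment F, and note whether F accepts ε. Symbol fragments have C = 1 and do not accept ε. Then:
  x ∪ z ∪ y : new start ε-reaches every alternative's start; none of them accept ε, so the new accept is not reached: |closure| = 1 + 1 + 1 + 1 = 4
  (x ∪ z ∪ y)xx : |closure| equals the left operand's closure size = 4 (its accept is not ε-reachable, so the closure stops there)

4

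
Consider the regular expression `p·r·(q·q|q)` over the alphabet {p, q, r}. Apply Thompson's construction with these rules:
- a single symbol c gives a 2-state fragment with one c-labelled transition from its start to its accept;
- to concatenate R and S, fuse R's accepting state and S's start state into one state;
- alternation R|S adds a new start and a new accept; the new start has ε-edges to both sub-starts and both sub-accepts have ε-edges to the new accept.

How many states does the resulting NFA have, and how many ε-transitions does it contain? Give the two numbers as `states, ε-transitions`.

Building bottom-up:
Each of the 5 symbol leaves contributes 2 states and 0 ε-transitions.
  q·q — 3 states, 0 ε-transitions
  q·q|q — 7 states, 4 ε-transitions
  p·r·(q·q|q) — 9 states, 4 ε-transitions

9, 4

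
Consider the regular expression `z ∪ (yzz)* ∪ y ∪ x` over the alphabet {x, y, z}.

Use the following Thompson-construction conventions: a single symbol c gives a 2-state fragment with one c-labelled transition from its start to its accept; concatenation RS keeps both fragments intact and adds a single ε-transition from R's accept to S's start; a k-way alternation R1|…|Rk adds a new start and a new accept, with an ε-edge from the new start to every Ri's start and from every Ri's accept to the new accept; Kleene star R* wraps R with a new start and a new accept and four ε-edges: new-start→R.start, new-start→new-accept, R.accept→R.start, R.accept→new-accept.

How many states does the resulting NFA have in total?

16

Building bottom-up:
Each of the 6 symbol leaves contributes a 2-state fragment.
  yzz : 6 states
  (yzz)* : 8 states
  z ∪ (yzz)* ∪ y ∪ x : 16 states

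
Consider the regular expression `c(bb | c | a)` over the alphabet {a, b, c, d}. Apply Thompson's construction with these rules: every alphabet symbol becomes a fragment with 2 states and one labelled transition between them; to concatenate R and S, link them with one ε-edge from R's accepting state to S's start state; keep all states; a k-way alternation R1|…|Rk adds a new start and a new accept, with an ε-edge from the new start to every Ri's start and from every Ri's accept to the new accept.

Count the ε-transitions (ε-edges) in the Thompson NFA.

8

Recursing over subexpressions:
Each of the 5 symbol leaves contributes 0 ε-transitions.
  bb : 1 ε-transition
  bb | c | a : 7 ε-transitions
  c(bb | c | a) : 8 ε-transitions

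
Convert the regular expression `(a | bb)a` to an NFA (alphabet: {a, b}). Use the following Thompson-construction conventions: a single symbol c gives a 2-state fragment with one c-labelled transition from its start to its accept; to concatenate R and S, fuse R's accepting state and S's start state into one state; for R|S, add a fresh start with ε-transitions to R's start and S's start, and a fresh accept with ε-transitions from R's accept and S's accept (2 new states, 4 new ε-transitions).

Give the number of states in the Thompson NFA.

8

By structural recursion:
Each of the 4 symbol leaves contributes a 2-state fragment.
  bb : 3 states
  a | bb : 7 states
  (a | bb)a : 8 states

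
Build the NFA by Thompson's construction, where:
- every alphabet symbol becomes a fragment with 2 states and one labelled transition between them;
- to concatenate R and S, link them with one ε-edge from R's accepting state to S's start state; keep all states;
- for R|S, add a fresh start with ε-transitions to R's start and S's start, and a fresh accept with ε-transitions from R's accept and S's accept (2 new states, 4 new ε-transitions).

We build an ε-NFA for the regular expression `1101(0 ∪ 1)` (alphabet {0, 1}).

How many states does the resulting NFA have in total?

14

By structural recursion:
Each of the 6 symbol leaves contributes a 2-state fragment.
  0 ∪ 1 — 6 states
  1101(0 ∪ 1) — 14 states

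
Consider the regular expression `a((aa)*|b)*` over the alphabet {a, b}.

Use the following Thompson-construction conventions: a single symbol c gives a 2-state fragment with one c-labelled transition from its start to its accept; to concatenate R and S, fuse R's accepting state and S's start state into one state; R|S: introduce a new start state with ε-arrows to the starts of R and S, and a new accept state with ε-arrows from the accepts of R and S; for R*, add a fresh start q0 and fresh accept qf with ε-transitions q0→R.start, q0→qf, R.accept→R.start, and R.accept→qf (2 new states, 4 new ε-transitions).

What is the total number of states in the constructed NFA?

Recursing over subexpressions:
Each of the 4 symbol leaves contributes a 2-state fragment.
  aa : 3 states
  (aa)* : 5 states
  (aa)*|b : 9 states
  ((aa)*|b)* : 11 states
  a((aa)*|b)* : 12 states

12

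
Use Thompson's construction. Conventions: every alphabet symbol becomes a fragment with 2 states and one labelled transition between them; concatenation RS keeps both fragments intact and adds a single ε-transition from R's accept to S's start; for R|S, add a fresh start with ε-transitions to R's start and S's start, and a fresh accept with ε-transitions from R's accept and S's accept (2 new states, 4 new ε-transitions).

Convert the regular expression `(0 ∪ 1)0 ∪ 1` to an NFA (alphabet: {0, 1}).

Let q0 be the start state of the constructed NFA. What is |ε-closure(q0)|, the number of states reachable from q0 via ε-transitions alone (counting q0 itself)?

Compute the ε-closure size of each fragment's start state recursively; a symbol fragment's start has no outgoing ε-edge, so its closure is just itself (size 1).
  0 ∪ 1 → new start ε-reaches every alternative's start; none of them accept ε, so the new accept is not reached: |closure| = 1 + 1 + 1 = 3
  (0 ∪ 1)0 → same as the first factor's closure: |closure| = 3
  (0 ∪ 1)0 ∪ 1 → new start ε-reaches every alternative's start; none of them accept ε, so the new accept is not reached: |closure| = 1 + 3 + 1 = 5

5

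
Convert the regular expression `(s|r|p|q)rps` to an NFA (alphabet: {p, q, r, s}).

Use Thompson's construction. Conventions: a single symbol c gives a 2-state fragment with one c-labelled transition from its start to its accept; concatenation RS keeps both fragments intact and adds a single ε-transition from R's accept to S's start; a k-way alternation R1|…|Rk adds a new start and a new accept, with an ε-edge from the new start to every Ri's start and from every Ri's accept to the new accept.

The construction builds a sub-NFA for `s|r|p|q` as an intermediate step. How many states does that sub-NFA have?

Fragment for `s|r|p|q`:
Each of the 4 symbol leaves contributes a 2-state fragment.
  s|r|p|q — 10 states

10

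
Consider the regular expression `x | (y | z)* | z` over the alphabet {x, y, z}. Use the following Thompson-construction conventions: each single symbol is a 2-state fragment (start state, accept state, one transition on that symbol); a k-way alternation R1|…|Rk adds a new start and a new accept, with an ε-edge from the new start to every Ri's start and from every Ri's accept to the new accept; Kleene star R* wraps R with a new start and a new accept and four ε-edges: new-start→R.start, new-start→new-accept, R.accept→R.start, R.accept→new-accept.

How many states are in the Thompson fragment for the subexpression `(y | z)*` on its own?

8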